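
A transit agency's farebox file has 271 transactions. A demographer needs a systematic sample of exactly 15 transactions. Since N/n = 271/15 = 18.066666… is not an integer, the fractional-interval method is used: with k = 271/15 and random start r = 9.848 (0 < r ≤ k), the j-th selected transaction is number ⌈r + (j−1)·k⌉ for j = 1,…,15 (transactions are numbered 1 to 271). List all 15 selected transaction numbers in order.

10, 28, 46, 65, 83, 101, 119, 137, 155, 173, 191, 209, 227, 245, 263

j=1: r + 0k = 9.848 → ⌈·⌉ = 10
j=2: r + 1k = 27.914666… → ⌈·⌉ = 28
j=3: r + 2k = 45.981333… → ⌈·⌉ = 46
j=4: r + 3k = 64.048 → ⌈·⌉ = 65
j=5: r + 4k = 82.114666… → ⌈·⌉ = 83
j=6: r + 5k = 100.181333… → ⌈·⌉ = 101
j=7: r + 6k = 118.248 → ⌈·⌉ = 119
j=8: r + 7k = 136.314666… → ⌈·⌉ = 137
j=9: r + 8k = 154.381333… → ⌈·⌉ = 155
j=10: r + 9k = 172.448 → ⌈·⌉ = 173
j=11: r + 10k = 190.514666… → ⌈·⌉ = 191
j=12: r + 11k = 208.581333… → ⌈·⌉ = 209
j=13: r + 12k = 226.648 → ⌈·⌉ = 227
j=14: r + 13k = 244.714666… → ⌈·⌉ = 245
j=15: r + 14k = 262.781333… → ⌈·⌉ = 263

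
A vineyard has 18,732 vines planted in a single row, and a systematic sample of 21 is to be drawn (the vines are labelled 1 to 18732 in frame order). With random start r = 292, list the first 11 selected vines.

k = N/n = 18732/21 = 892
vine 1: 292
vine 2: 292 + 892 = 1184
vine 3: 1184 + 892 = 2076
vine 4: 2076 + 892 = 2968
vine 5: 2968 + 892 = 3860
vine 6: 3860 + 892 = 4752
vine 7: 4752 + 892 = 5644
vine 8: 5644 + 892 = 6536
vine 9: 6536 + 892 = 7428
vine 10: 7428 + 892 = 8320
vine 11: 8320 + 892 = 9212

292, 1184, 2076, 2968, 3860, 4752, 5644, 6536, 7428, 8320, 9212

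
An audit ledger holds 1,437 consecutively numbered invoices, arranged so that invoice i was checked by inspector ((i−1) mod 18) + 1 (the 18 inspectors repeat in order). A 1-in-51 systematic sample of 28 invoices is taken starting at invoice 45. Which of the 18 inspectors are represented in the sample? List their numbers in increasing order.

3, 6, 9, 12, 15, 18

Consecutive selections differ by k = 51, so their inspector numbers differ by 51 mod 18 = 15.
gcd(51, 18) = 3, so the sample visits 18/3 = 6 distinct residues mod 18.
Start 45 is inspector 9; the inspectors hit are 3, 6, 9, 12, 15, 18.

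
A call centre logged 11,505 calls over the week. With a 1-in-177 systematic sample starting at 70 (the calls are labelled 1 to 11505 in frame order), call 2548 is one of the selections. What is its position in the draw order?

15

k = 177
position = (2548 − 70)/177 + 1 = 2478/177 + 1 = 14 + 1 = 15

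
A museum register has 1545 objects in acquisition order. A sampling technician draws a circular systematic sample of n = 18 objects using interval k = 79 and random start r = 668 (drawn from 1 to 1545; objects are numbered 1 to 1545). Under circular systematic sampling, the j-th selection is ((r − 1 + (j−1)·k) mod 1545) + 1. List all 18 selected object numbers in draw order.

668, 747, 826, 905, 984, 1063, 1142, 1221, 1300, 1379, 1458, 1537, 71, 150, 229, 308, 387, 466

Selection 1: 668
Selection 2: 668 + 79 = 747
Selection 3: 747 + 79 = 826
Selection 4: 826 + 79 = 905
Selection 5: 905 + 79 = 984
Selection 6: 984 + 79 = 1063
Selection 7: 1063 + 79 = 1142
Selection 8: 1142 + 79 = 1221
Selection 9: 1221 + 79 = 1300
Selection 10: 1300 + 79 = 1379
Selection 11: 1379 + 79 = 1458
Selection 12: 1458 + 79 = 1537
Selection 13: 1537 + 79 = 1616 → 1616 − 1545 = 71
Selection 14: 71 + 79 = 150
Selection 15: 150 + 79 = 229
Selection 16: 229 + 79 = 308
Selection 17: 308 + 79 = 387
Selection 18: 387 + 79 = 466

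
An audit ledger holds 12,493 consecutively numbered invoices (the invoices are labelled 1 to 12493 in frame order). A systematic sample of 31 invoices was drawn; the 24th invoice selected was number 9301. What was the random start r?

k = 12493/31 = 403
r = 9301 − (24−1)×403 = 9301 − 9269 = 32

32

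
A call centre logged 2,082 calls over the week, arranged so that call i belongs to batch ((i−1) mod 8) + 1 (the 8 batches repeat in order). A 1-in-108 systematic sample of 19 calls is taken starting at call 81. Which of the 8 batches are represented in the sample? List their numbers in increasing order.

Consecutive selections differ by k = 108, so their batch numbers differ by 108 mod 8 = 4.
gcd(108, 8) = 4, so the sample visits 8/4 = 2 distinct residues mod 8.
Start 81 is batch 1; the batches hit are 1, 5.

1, 5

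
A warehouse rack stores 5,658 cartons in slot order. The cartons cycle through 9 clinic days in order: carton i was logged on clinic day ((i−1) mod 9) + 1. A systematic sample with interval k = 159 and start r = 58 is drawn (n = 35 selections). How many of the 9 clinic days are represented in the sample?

3

Consecutive selections differ by k = 159, so their clinic day numbers differ by 159 mod 9 = 6.
gcd(159, 9) = 3, so the sample visits 9/3 = 3 distinct residues mod 9.
Start 58 is clinic day 4; the clinic days hit are 1, 4, 7.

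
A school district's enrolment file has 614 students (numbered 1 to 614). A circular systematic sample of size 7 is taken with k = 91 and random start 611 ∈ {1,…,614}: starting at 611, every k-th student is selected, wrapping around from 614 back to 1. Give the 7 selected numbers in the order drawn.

611, 88, 179, 270, 361, 452, 543

Selection 1: 611
Selection 2: 611 + 91 = 702 → 702 − 614 = 88
Selection 3: 88 + 91 = 179
Selection 4: 179 + 91 = 270
Selection 5: 270 + 91 = 361
Selection 6: 361 + 91 = 452
Selection 7: 452 + 91 = 543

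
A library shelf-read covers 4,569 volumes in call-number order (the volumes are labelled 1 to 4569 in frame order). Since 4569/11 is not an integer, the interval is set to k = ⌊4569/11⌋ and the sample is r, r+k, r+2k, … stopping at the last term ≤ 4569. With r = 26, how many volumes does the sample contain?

11

k = ⌊4569/11⌋ = 415
Achieved size = ⌊(4569 − 26)/415⌋ + 1 = ⌊4543/415⌋ + 1 = 10 + 1 = 11
(last selection: 26 + 10×415 = 4176 ≤ 4569; next would be 4591 > 4569)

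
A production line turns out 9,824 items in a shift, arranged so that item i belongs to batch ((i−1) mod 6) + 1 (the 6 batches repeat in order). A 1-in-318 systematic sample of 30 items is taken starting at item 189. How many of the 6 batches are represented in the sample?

Consecutive selections differ by k = 318, so their batch numbers differ by 318 mod 6 = 0.
gcd(318, 6) = 6, so the sample visits 6/6 = 1 distinct residues mod 6.
Start 189 is batch 3; the batches hit are 3.

1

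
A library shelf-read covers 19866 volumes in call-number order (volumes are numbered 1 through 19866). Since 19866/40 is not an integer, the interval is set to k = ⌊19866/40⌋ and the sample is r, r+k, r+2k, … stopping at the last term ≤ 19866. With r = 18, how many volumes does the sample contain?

41

k = ⌊19866/40⌋ = 496
Achieved size = ⌊(19866 − 18)/496⌋ + 1 = ⌊19848/496⌋ + 1 = 40 + 1 = 41
(last selection: 18 + 40×496 = 19858 ≤ 19866; next would be 20354 > 19866)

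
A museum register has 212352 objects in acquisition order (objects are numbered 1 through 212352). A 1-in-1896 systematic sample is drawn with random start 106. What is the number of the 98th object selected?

k = 1896
98th selection = r + (98−1)·k = 106 + 97×1896 = 106 + 183912 = 184018

184018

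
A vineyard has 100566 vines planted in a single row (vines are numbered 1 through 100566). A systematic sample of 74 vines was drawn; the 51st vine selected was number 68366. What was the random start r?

416

k = 100566/74 = 1359
r = 68366 − (51−1)×1359 = 68366 − 67950 = 416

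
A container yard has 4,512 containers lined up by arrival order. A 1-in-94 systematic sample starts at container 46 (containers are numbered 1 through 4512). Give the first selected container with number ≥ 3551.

3618

k = 94
Steps past start: ⌈(3551 − 46)/94⌉ = ⌈3505/94⌉ = 38
Selected container: 46 + 38×94 = 3618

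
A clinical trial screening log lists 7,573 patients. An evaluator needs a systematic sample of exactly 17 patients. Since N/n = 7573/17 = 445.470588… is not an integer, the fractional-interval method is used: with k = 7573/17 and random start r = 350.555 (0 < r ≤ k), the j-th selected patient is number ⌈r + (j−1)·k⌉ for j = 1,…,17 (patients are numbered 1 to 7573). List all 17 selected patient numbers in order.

j=1: r + 0k = 350.555 → ⌈·⌉ = 351
j=2: r + 1k = 796.025588… → ⌈·⌉ = 797
j=3: r + 2k = 1241.496176… → ⌈·⌉ = 1242
j=4: r + 3k = 1686.966764… → ⌈·⌉ = 1687
j=5: r + 4k = 2132.437352… → ⌈·⌉ = 2133
j=6: r + 5k = 2577.907941… → ⌈·⌉ = 2578
j=7: r + 6k = 3023.378529… → ⌈·⌉ = 3024
j=8: r + 7k = 3468.849117… → ⌈·⌉ = 3469
j=9: r + 8k = 3914.319705… → ⌈·⌉ = 3915
j=10: r + 9k = 4359.790294… → ⌈·⌉ = 4360
j=11: r + 10k = 4805.260882… → ⌈·⌉ = 4806
j=12: r + 11k = 5250.731470… → ⌈·⌉ = 5251
j=13: r + 12k = 5696.202058… → ⌈·⌉ = 5697
j=14: r + 13k = 6141.672647… → ⌈·⌉ = 6142
j=15: r + 14k = 6587.143235… → ⌈·⌉ = 6588
j=16: r + 15k = 7032.613823… → ⌈·⌉ = 7033
j=17: r + 16k = 7478.084411… → ⌈·⌉ = 7479

351, 797, 1242, 1687, 2133, 2578, 3024, 3469, 3915, 4360, 4806, 5251, 5697, 6142, 6588, 7033, 7479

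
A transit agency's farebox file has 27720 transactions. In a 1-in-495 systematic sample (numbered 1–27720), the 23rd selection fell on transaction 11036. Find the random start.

k = 495
r = 11036 − (23−1)×495 = 11036 − 10890 = 146

146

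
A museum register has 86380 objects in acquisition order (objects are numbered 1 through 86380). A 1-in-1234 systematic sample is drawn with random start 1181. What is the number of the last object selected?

86327

k = 1234
70th selection = r + (70−1)·k = 1181 + 69×1234 = 1181 + 85146 = 86327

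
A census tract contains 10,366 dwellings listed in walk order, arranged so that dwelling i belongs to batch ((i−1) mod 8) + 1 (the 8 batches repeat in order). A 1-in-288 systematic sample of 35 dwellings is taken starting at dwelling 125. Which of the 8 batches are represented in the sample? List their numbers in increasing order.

5

Consecutive selections differ by k = 288, so their batch numbers differ by 288 mod 8 = 0.
gcd(288, 8) = 8, so the sample visits 8/8 = 1 distinct residues mod 8.
Start 125 is batch 5; the batches hit are 5.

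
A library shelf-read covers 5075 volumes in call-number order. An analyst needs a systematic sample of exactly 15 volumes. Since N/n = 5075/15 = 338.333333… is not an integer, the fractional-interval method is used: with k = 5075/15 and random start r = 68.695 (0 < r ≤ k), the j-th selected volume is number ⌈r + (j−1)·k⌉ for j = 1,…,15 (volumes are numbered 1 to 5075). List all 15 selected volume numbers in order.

j=1: r + 0k = 68.695 → ⌈·⌉ = 69
j=2: r + 1k = 407.028333… → ⌈·⌉ = 408
j=3: r + 2k = 745.361666… → ⌈·⌉ = 746
j=4: r + 3k = 1083.695 → ⌈·⌉ = 1084
j=5: r + 4k = 1422.028333… → ⌈·⌉ = 1423
j=6: r + 5k = 1760.361666… → ⌈·⌉ = 1761
j=7: r + 6k = 2098.695 → ⌈·⌉ = 2099
j=8: r + 7k = 2437.028333… → ⌈·⌉ = 2438
j=9: r + 8k = 2775.361666… → ⌈·⌉ = 2776
j=10: r + 9k = 3113.695 → ⌈·⌉ = 3114
j=11: r + 10k = 3452.028333… → ⌈·⌉ = 3453
j=12: r + 11k = 3790.361666… → ⌈·⌉ = 3791
j=13: r + 12k = 4128.695 → ⌈·⌉ = 4129
j=14: r + 13k = 4467.028333… → ⌈·⌉ = 4468
j=15: r + 14k = 4805.361666… → ⌈·⌉ = 4806

69, 408, 746, 1084, 1423, 1761, 2099, 2438, 2776, 3114, 3453, 3791, 4129, 4468, 4806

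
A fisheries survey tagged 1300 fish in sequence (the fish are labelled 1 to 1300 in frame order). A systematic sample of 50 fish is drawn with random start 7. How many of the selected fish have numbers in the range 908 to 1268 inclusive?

14

k = 1300/50 = 26
First selection ≥ 908: 7 + ⌈(908−7)/26⌉·26 = 7 + 35×26 = 917
Last selection ≤ 1268: 7 + ⌊(1268−7)/26⌋·26 = 7 + 48×26 = 1255
Count = 48 − 35 + 1 = 14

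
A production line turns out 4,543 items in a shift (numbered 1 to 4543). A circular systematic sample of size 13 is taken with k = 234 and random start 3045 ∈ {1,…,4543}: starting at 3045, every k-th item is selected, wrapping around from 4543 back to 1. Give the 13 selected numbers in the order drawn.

3045, 3279, 3513, 3747, 3981, 4215, 4449, 140, 374, 608, 842, 1076, 1310

Selection 1: 3045
Selection 2: 3045 + 234 = 3279
Selection 3: 3279 + 234 = 3513
Selection 4: 3513 + 234 = 3747
Selection 5: 3747 + 234 = 3981
Selection 6: 3981 + 234 = 4215
Selection 7: 4215 + 234 = 4449
Selection 8: 4449 + 234 = 4683 → 4683 − 4543 = 140
Selection 9: 140 + 234 = 374
Selection 10: 374 + 234 = 608
Selection 11: 608 + 234 = 842
Selection 12: 842 + 234 = 1076
Selection 13: 1076 + 234 = 1310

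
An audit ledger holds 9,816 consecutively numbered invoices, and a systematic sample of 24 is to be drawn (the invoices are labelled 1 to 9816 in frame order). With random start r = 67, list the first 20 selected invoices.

k = N/n = 9816/24 = 409
invoice 1: 67
invoice 2: 67 + 409 = 476
invoice 3: 476 + 409 = 885
invoice 4: 885 + 409 = 1294
invoice 5: 1294 + 409 = 1703
invoice 6: 1703 + 409 = 2112
invoice 7: 2112 + 409 = 2521
invoice 8: 2521 + 409 = 2930
invoice 9: 2930 + 409 = 3339
invoice 10: 3339 + 409 = 3748
invoice 11: 3748 + 409 = 4157
invoice 12: 4157 + 409 = 4566
invoice 13: 4566 + 409 = 4975
invoice 14: 4975 + 409 = 5384
invoice 15: 5384 + 409 = 5793
invoice 16: 5793 + 409 = 6202
invoice 17: 6202 + 409 = 6611
invoice 18: 6611 + 409 = 7020
invoice 19: 7020 + 409 = 7429
invoice 20: 7429 + 409 = 7838

67, 476, 885, 1294, 1703, 2112, 2521, 2930, 3339, 3748, 4157, 4566, 4975, 5384, 5793, 6202, 6611, 7020, 7429, 7838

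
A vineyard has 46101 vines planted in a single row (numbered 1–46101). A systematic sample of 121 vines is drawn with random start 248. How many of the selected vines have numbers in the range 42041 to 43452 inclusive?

k = 46101/121 = 381
First selection ≥ 42041: 248 + ⌈(42041−248)/381⌉·381 = 248 + 110×381 = 42158
Last selection ≤ 43452: 248 + ⌊(43452−248)/381⌋·381 = 248 + 113×381 = 43301
Count = 113 − 110 + 1 = 4

4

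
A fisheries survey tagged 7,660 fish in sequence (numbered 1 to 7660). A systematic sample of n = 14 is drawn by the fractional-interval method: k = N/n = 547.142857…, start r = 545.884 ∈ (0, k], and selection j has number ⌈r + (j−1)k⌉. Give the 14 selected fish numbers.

546, 1094, 1641, 2188, 2735, 3282, 3829, 4376, 4924, 5471, 6018, 6565, 7112, 7659

j=1: r + 0k = 545.884 → ⌈·⌉ = 546
j=2: r + 1k = 1093.026857… → ⌈·⌉ = 1094
j=3: r + 2k = 1640.169714… → ⌈·⌉ = 1641
j=4: r + 3k = 2187.312571… → ⌈·⌉ = 2188
j=5: r + 4k = 2734.455428… → ⌈·⌉ = 2735
j=6: r + 5k = 3281.598285… → ⌈·⌉ = 3282
j=7: r + 6k = 3828.741142… → ⌈·⌉ = 3829
j=8: r + 7k = 4375.884 → ⌈·⌉ = 4376
j=9: r + 8k = 4923.026857… → ⌈·⌉ = 4924
j=10: r + 9k = 5470.169714… → ⌈·⌉ = 5471
j=11: r + 10k = 6017.312571… → ⌈·⌉ = 6018
j=12: r + 11k = 6564.455428… → ⌈·⌉ = 6565
j=13: r + 12k = 7111.598285… → ⌈·⌉ = 7112
j=14: r + 13k = 7658.741142… → ⌈·⌉ = 7659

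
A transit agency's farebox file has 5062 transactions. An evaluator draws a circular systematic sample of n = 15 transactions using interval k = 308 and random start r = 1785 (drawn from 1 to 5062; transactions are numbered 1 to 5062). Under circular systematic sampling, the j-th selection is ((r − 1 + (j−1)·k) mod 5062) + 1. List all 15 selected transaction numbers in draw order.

Selection 1: 1785
Selection 2: 1785 + 308 = 2093
Selection 3: 2093 + 308 = 2401
Selection 4: 2401 + 308 = 2709
Selection 5: 2709 + 308 = 3017
Selection 6: 3017 + 308 = 3325
Selection 7: 3325 + 308 = 3633
Selection 8: 3633 + 308 = 3941
Selection 9: 3941 + 308 = 4249
Selection 10: 4249 + 308 = 4557
Selection 11: 4557 + 308 = 4865
Selection 12: 4865 + 308 = 5173 → 5173 − 5062 = 111
Selection 13: 111 + 308 = 419
Selection 14: 419 + 308 = 727
Selection 15: 727 + 308 = 1035

1785, 2093, 2401, 2709, 3017, 3325, 3633, 3941, 4249, 4557, 4865, 111, 419, 727, 1035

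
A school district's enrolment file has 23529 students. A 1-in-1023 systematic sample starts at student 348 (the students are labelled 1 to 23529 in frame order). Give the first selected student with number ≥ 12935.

k = 1023
Steps past start: ⌈(12935 − 348)/1023⌉ = ⌈12587/1023⌉ = 13
Selected student: 348 + 13×1023 = 13647

13647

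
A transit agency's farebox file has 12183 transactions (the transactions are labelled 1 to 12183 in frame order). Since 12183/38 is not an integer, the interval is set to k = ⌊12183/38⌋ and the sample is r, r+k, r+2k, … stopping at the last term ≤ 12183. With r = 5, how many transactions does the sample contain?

39

k = ⌊12183/38⌋ = 320
Achieved size = ⌊(12183 − 5)/320⌋ + 1 = ⌊12178/320⌋ + 1 = 38 + 1 = 39
(last selection: 5 + 38×320 = 12165 ≤ 12183; next would be 12485 > 12183)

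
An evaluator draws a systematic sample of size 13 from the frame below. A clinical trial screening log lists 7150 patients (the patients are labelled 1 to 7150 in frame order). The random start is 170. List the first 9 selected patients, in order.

k = N/n = 7150/13 = 550
patient 1: 170
patient 2: 170 + 550 = 720
patient 3: 720 + 550 = 1270
patient 4: 1270 + 550 = 1820
patient 5: 1820 + 550 = 2370
patient 6: 2370 + 550 = 2920
patient 7: 2920 + 550 = 3470
patient 8: 3470 + 550 = 4020
patient 9: 4020 + 550 = 4570

170, 720, 1270, 1820, 2370, 2920, 3470, 4020, 4570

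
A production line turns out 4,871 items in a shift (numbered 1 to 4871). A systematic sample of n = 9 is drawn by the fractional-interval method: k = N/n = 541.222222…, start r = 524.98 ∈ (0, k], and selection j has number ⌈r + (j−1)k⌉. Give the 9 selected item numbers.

j=1: r + 0k = 524.98 → ⌈·⌉ = 525
j=2: r + 1k = 1066.202222… → ⌈·⌉ = 1067
j=3: r + 2k = 1607.424444… → ⌈·⌉ = 1608
j=4: r + 3k = 2148.646666… → ⌈·⌉ = 2149
j=5: r + 4k = 2689.868888… → ⌈·⌉ = 2690
j=6: r + 5k = 3231.091111… → ⌈·⌉ = 3232
j=7: r + 6k = 3772.313333… → ⌈·⌉ = 3773
j=8: r + 7k = 4313.535555… → ⌈·⌉ = 4314
j=9: r + 8k = 4854.757777… → ⌈·⌉ = 4855

525, 1067, 1608, 2149, 2690, 3232, 3773, 4314, 4855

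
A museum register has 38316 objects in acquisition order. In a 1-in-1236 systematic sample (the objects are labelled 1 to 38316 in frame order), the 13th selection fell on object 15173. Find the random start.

k = 1236
r = 15173 − (13−1)×1236 = 15173 − 14832 = 341

341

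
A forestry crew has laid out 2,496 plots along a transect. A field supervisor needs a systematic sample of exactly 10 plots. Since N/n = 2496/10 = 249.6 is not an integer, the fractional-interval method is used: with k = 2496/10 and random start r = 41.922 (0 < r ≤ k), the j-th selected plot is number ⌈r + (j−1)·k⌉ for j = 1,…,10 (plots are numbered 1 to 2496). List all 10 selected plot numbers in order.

j=1: r + 0k = 41.922 → ⌈·⌉ = 42
j=2: r + 1k = 291.522 → ⌈·⌉ = 292
j=3: r + 2k = 541.122 → ⌈·⌉ = 542
j=4: r + 3k = 790.722 → ⌈·⌉ = 791
j=5: r + 4k = 1040.322 → ⌈·⌉ = 1041
j=6: r + 5k = 1289.922 → ⌈·⌉ = 1290
j=7: r + 6k = 1539.522 → ⌈·⌉ = 1540
j=8: r + 7k = 1789.122 → ⌈·⌉ = 1790
j=9: r + 8k = 2038.722 → ⌈·⌉ = 2039
j=10: r + 9k = 2288.322 → ⌈·⌉ = 2289

42, 292, 542, 791, 1041, 1290, 1540, 1790, 2039, 2289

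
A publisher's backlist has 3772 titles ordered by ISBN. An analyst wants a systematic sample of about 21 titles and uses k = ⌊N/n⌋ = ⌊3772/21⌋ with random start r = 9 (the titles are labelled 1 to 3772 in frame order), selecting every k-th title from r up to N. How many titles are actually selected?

k = ⌊3772/21⌋ = 179
Achieved size = ⌊(3772 − 9)/179⌋ + 1 = ⌊3763/179⌋ + 1 = 21 + 1 = 22
(last selection: 9 + 21×179 = 3768 ≤ 3772; next would be 3947 > 3772)

22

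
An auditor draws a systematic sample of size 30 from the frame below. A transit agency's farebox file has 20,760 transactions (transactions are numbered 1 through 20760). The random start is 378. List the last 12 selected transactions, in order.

k = N/n = 20760/30 = 692
19th selection = 378 + 18×692 = 12834
20th: 12834 + 692 = 13526
21st: 13526 + 692 = 14218
22nd: 14218 + 692 = 14910
23rd: 14910 + 692 = 15602
24th: 15602 + 692 = 16294
25th: 16294 + 692 = 16986
26th: 16986 + 692 = 17678
27th: 17678 + 692 = 18370
28th: 18370 + 692 = 19062
29th: 19062 + 692 = 19754
30th: 19754 + 692 = 20446

12834, 13526, 14218, 14910, 15602, 16294, 16986, 17678, 18370, 19062, 19754, 20446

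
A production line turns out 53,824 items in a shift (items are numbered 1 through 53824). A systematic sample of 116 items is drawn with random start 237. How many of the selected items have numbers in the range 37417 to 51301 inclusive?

30

k = 53824/116 = 464
First selection ≥ 37417: 237 + ⌈(37417−237)/464⌉·464 = 237 + 81×464 = 37821
Last selection ≤ 51301: 237 + ⌊(51301−237)/464⌋·464 = 237 + 110×464 = 51277
Count = 110 − 81 + 1 = 30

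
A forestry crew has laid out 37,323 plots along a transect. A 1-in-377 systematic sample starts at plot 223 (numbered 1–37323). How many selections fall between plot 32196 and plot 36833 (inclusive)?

k = 377
First selection ≥ 32196: 223 + ⌈(32196−223)/377⌉·377 = 223 + 85×377 = 32268
Last selection ≤ 36833: 223 + ⌊(36833−223)/377⌋·377 = 223 + 97×377 = 36792
Count = 97 − 85 + 1 = 13

13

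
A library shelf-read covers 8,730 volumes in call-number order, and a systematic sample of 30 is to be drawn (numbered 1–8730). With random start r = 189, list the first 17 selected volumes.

189, 480, 771, 1062, 1353, 1644, 1935, 2226, 2517, 2808, 3099, 3390, 3681, 3972, 4263, 4554, 4845

k = N/n = 8730/30 = 291
volume 1: 189
volume 2: 189 + 291 = 480
volume 3: 480 + 291 = 771
volume 4: 771 + 291 = 1062
volume 5: 1062 + 291 = 1353
volume 6: 1353 + 291 = 1644
volume 7: 1644 + 291 = 1935
volume 8: 1935 + 291 = 2226
volume 9: 2226 + 291 = 2517
volume 10: 2517 + 291 = 2808
volume 11: 2808 + 291 = 3099
volume 12: 3099 + 291 = 3390
volume 13: 3390 + 291 = 3681
volume 14: 3681 + 291 = 3972
volume 15: 3972 + 291 = 4263
volume 16: 4263 + 291 = 4554
volume 17: 4554 + 291 = 4845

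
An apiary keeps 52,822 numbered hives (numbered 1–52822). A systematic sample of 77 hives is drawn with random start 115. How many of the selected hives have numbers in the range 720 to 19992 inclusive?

28

k = 52822/77 = 686
First selection ≥ 720: 115 + ⌈(720−115)/686⌉·686 = 115 + 1×686 = 801
Last selection ≤ 19992: 115 + ⌊(19992−115)/686⌋·686 = 115 + 28×686 = 19323
Count = 28 − 1 + 1 = 28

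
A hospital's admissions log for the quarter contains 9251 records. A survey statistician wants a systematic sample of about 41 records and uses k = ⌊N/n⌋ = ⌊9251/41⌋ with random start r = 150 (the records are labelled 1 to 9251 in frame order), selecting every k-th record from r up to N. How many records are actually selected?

k = ⌊9251/41⌋ = 225
Achieved size = ⌊(9251 − 150)/225⌋ + 1 = ⌊9101/225⌋ + 1 = 40 + 1 = 41
(last selection: 150 + 40×225 = 9150 ≤ 9251; next would be 9375 > 9251)

41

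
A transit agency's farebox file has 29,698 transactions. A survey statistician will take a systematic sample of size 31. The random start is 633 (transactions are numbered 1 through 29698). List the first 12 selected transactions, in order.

k = N/n = 29698/31 = 958
transaction 1: 633
transaction 2: 633 + 958 = 1591
transaction 3: 1591 + 958 = 2549
transaction 4: 2549 + 958 = 3507
transaction 5: 3507 + 958 = 4465
transaction 6: 4465 + 958 = 5423
transaction 7: 5423 + 958 = 6381
transaction 8: 6381 + 958 = 7339
transaction 9: 7339 + 958 = 8297
transaction 10: 8297 + 958 = 9255
transaction 11: 9255 + 958 = 10213
transaction 12: 10213 + 958 = 11171

633, 1591, 2549, 3507, 4465, 5423, 6381, 7339, 8297, 9255, 10213, 11171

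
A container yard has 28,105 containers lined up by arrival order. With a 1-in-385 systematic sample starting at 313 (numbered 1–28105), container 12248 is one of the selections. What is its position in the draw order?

k = 385
position = (12248 − 313)/385 + 1 = 11935/385 + 1 = 31 + 1 = 32

32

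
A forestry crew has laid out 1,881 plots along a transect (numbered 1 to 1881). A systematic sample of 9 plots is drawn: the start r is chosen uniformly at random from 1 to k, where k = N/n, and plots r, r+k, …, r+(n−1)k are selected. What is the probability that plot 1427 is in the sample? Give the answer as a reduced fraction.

k = 1881/9 = 209.
Plot 1427 is selected iff r ≡ 1427 (mod 209); exactly one such r in {1,…,209}.
Inclusion probability = 1/209.

1/209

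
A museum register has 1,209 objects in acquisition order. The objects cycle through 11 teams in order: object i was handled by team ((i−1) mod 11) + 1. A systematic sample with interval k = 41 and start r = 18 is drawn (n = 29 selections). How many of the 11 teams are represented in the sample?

11

Consecutive selections differ by k = 41, so their team numbers differ by 41 mod 11 = 8.
gcd(41, 11) = 1, so the sample visits 11/1 = 11 distinct residues mod 11.
Start 18 is team 7; the teams hit are 1, 2, 3, 4, 5, 6, 7, 8, 9, 10, 11.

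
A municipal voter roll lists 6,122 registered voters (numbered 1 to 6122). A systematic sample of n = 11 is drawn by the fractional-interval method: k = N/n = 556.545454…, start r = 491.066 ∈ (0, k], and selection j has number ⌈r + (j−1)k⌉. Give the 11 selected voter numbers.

492, 1048, 1605, 2161, 2718, 3274, 3831, 4387, 4944, 5500, 6057

j=1: r + 0k = 491.066 → ⌈·⌉ = 492
j=2: r + 1k = 1047.611454… → ⌈·⌉ = 1048
j=3: r + 2k = 1604.156909… → ⌈·⌉ = 1605
j=4: r + 3k = 2160.702363… → ⌈·⌉ = 2161
j=5: r + 4k = 2717.247818… → ⌈·⌉ = 2718
j=6: r + 5k = 3273.793272… → ⌈·⌉ = 3274
j=7: r + 6k = 3830.338727… → ⌈·⌉ = 3831
j=8: r + 7k = 4386.884181… → ⌈·⌉ = 4387
j=9: r + 8k = 4943.429636… → ⌈·⌉ = 4944
j=10: r + 9k = 5499.975090… → ⌈·⌉ = 5500
j=11: r + 10k = 6056.520545… → ⌈·⌉ = 6057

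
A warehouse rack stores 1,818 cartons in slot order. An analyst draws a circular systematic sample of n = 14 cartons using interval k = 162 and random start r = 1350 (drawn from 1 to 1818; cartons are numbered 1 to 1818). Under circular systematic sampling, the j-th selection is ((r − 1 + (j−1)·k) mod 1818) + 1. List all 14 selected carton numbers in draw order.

1350, 1512, 1674, 18, 180, 342, 504, 666, 828, 990, 1152, 1314, 1476, 1638

Selection 1: 1350
Selection 2: 1350 + 162 = 1512
Selection 3: 1512 + 162 = 1674
Selection 4: 1674 + 162 = 1836 → 1836 − 1818 = 18
Selection 5: 18 + 162 = 180
Selection 6: 180 + 162 = 342
Selection 7: 342 + 162 = 504
Selection 8: 504 + 162 = 666
Selection 9: 666 + 162 = 828
Selection 10: 828 + 162 = 990
Selection 11: 990 + 162 = 1152
Selection 12: 1152 + 162 = 1314
Selection 13: 1314 + 162 = 1476
Selection 14: 1476 + 162 = 1638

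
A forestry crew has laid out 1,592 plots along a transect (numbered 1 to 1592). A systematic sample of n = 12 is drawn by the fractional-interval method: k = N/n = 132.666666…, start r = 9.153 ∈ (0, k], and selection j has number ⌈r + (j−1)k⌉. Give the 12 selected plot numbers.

j=1: r + 0k = 9.153 → ⌈·⌉ = 10
j=2: r + 1k = 141.819666… → ⌈·⌉ = 142
j=3: r + 2k = 274.486333… → ⌈·⌉ = 275
j=4: r + 3k = 407.153 → ⌈·⌉ = 408
j=5: r + 4k = 539.819666… → ⌈·⌉ = 540
j=6: r + 5k = 672.486333… → ⌈·⌉ = 673
j=7: r + 6k = 805.153 → ⌈·⌉ = 806
j=8: r + 7k = 937.819666… → ⌈·⌉ = 938
j=9: r + 8k = 1070.486333… → ⌈·⌉ = 1071
j=10: r + 9k = 1203.153 → ⌈·⌉ = 1204
j=11: r + 10k = 1335.819666… → ⌈·⌉ = 1336
j=12: r + 11k = 1468.486333… → ⌈·⌉ = 1469

10, 142, 275, 408, 540, 673, 806, 938, 1071, 1204, 1336, 1469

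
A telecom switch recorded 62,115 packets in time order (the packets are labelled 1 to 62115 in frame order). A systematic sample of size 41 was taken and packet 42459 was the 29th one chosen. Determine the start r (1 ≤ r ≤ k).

k = 62115/41 = 1515
r = 42459 − (29−1)×1515 = 42459 − 42420 = 39

39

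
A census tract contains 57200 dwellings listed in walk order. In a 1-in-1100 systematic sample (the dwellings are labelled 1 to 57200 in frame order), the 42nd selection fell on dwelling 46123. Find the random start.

k = 1100
r = 46123 − (42−1)×1100 = 46123 − 45100 = 1023

1023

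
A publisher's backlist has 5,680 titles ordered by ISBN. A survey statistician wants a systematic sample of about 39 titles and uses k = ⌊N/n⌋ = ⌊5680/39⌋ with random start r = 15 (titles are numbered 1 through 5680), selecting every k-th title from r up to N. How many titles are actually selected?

k = ⌊5680/39⌋ = 145
Achieved size = ⌊(5680 − 15)/145⌋ + 1 = ⌊5665/145⌋ + 1 = 39 + 1 = 40
(last selection: 15 + 39×145 = 5670 ≤ 5680; next would be 5815 > 5680)

40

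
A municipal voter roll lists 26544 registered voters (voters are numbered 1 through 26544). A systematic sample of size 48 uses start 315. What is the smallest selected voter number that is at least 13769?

14140

k = 26544/48 = 553
Steps past start: ⌈(13769 − 315)/553⌉ = ⌈13454/553⌉ = 25
Selected voter: 315 + 25×553 = 14140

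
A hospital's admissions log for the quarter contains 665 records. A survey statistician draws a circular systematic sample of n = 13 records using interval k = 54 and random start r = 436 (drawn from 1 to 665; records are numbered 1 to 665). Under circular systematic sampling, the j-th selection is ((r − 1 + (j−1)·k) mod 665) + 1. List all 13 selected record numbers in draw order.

Selection 1: 436
Selection 2: 436 + 54 = 490
Selection 3: 490 + 54 = 544
Selection 4: 544 + 54 = 598
Selection 5: 598 + 54 = 652
Selection 6: 652 + 54 = 706 → 706 − 665 = 41
Selection 7: 41 + 54 = 95
Selection 8: 95 + 54 = 149
Selection 9: 149 + 54 = 203
Selection 10: 203 + 54 = 257
Selection 11: 257 + 54 = 311
Selection 12: 311 + 54 = 365
Selection 13: 365 + 54 = 419

436, 490, 544, 598, 652, 41, 95, 149, 203, 257, 311, 365, 419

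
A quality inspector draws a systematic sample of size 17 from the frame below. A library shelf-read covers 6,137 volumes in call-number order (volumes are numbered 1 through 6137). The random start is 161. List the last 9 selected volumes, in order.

3049, 3410, 3771, 4132, 4493, 4854, 5215, 5576, 5937

k = N/n = 6137/17 = 361
9th selection = 161 + 8×361 = 3049
10th: 3049 + 361 = 3410
11th: 3410 + 361 = 3771
12th: 3771 + 361 = 4132
13th: 4132 + 361 = 4493
14th: 4493 + 361 = 4854
15th: 4854 + 361 = 5215
16th: 5215 + 361 = 5576
17th: 5576 + 361 = 5937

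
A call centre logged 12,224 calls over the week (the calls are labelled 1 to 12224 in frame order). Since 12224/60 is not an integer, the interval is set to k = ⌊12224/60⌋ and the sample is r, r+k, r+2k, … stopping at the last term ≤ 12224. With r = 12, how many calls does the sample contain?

61

k = ⌊12224/60⌋ = 203
Achieved size = ⌊(12224 − 12)/203⌋ + 1 = ⌊12212/203⌋ + 1 = 60 + 1 = 61
(last selection: 12 + 60×203 = 12192 ≤ 12224; next would be 12395 > 12224)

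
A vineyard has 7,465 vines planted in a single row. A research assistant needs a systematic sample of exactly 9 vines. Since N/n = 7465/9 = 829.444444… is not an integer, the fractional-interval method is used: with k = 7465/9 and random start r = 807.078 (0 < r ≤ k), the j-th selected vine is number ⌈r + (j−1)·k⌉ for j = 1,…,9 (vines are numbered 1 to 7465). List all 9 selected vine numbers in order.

808, 1637, 2466, 3296, 4125, 4955, 5784, 6614, 7443

j=1: r + 0k = 807.078 → ⌈·⌉ = 808
j=2: r + 1k = 1636.522444… → ⌈·⌉ = 1637
j=3: r + 2k = 2465.966888… → ⌈·⌉ = 2466
j=4: r + 3k = 3295.411333… → ⌈·⌉ = 3296
j=5: r + 4k = 4124.855777… → ⌈·⌉ = 4125
j=6: r + 5k = 4954.300222… → ⌈·⌉ = 4955
j=7: r + 6k = 5783.744666… → ⌈·⌉ = 5784
j=8: r + 7k = 6613.189111… → ⌈·⌉ = 6614
j=9: r + 8k = 7442.633555… → ⌈·⌉ = 7443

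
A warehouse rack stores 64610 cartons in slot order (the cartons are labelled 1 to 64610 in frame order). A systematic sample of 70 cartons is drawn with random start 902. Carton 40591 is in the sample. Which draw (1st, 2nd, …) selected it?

k = 64610/70 = 923
position = (40591 − 902)/923 + 1 = 39689/923 + 1 = 43 + 1 = 44

44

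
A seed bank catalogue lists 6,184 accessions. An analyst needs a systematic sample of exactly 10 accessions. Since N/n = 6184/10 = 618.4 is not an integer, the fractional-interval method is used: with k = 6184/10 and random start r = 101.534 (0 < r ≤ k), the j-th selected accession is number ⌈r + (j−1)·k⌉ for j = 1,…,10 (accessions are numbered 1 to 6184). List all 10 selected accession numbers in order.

j=1: r + 0k = 101.534 → ⌈·⌉ = 102
j=2: r + 1k = 719.934 → ⌈·⌉ = 720
j=3: r + 2k = 1338.334 → ⌈·⌉ = 1339
j=4: r + 3k = 1956.734 → ⌈·⌉ = 1957
j=5: r + 4k = 2575.134 → ⌈·⌉ = 2576
j=6: r + 5k = 3193.534 → ⌈·⌉ = 3194
j=7: r + 6k = 3811.934 → ⌈·⌉ = 3812
j=8: r + 7k = 4430.334 → ⌈·⌉ = 4431
j=9: r + 8k = 5048.734 → ⌈·⌉ = 5049
j=10: r + 9k = 5667.134 → ⌈·⌉ = 5668

102, 720, 1339, 1957, 2576, 3194, 3812, 4431, 5049, 5668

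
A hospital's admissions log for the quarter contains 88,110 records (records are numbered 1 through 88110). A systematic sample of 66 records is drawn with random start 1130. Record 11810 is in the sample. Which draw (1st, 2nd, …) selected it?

k = 88110/66 = 1335
position = (11810 − 1130)/1335 + 1 = 10680/1335 + 1 = 8 + 1 = 9

9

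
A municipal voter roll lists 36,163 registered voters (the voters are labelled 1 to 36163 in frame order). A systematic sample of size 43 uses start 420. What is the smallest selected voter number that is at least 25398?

25650

k = 36163/43 = 841
Steps past start: ⌈(25398 − 420)/841⌉ = ⌈24978/841⌉ = 30
Selected voter: 420 + 30×841 = 25650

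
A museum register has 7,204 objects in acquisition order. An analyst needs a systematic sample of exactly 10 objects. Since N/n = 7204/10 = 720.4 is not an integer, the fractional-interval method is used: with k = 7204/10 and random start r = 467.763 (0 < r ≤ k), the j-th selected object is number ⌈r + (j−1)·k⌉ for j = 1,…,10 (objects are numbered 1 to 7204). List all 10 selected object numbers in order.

j=1: r + 0k = 467.763 → ⌈·⌉ = 468
j=2: r + 1k = 1188.163 → ⌈·⌉ = 1189
j=3: r + 2k = 1908.563 → ⌈·⌉ = 1909
j=4: r + 3k = 2628.963 → ⌈·⌉ = 2629
j=5: r + 4k = 3349.363 → ⌈·⌉ = 3350
j=6: r + 5k = 4069.763 → ⌈·⌉ = 4070
j=7: r + 6k = 4790.163 → ⌈·⌉ = 4791
j=8: r + 7k = 5510.563 → ⌈·⌉ = 5511
j=9: r + 8k = 6230.963 → ⌈·⌉ = 6231
j=10: r + 9k = 6951.363 → ⌈·⌉ = 6952

468, 1189, 1909, 2629, 3350, 4070, 4791, 5511, 6231, 6952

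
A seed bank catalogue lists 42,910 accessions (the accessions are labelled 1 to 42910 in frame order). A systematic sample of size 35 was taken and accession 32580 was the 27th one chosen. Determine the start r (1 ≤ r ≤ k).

k = 42910/35 = 1226
r = 32580 − (27−1)×1226 = 32580 − 31876 = 704

704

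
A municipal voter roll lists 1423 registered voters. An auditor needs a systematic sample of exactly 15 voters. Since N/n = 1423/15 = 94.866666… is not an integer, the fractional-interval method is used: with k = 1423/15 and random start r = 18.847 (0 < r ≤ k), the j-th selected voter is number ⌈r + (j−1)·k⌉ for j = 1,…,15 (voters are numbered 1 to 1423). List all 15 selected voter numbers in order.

19, 114, 209, 304, 399, 494, 589, 683, 778, 873, 968, 1063, 1158, 1253, 1347

j=1: r + 0k = 18.847 → ⌈·⌉ = 19
j=2: r + 1k = 113.713666… → ⌈·⌉ = 114
j=3: r + 2k = 208.580333… → ⌈·⌉ = 209
j=4: r + 3k = 303.447 → ⌈·⌉ = 304
j=5: r + 4k = 398.313666… → ⌈·⌉ = 399
j=6: r + 5k = 493.180333… → ⌈·⌉ = 494
j=7: r + 6k = 588.047 → ⌈·⌉ = 589
j=8: r + 7k = 682.913666… → ⌈·⌉ = 683
j=9: r + 8k = 777.780333… → ⌈·⌉ = 778
j=10: r + 9k = 872.647 → ⌈·⌉ = 873
j=11: r + 10k = 967.513666… → ⌈·⌉ = 968
j=12: r + 11k = 1062.380333… → ⌈·⌉ = 1063
j=13: r + 12k = 1157.247 → ⌈·⌉ = 1158
j=14: r + 13k = 1252.113666… → ⌈·⌉ = 1253
j=15: r + 14k = 1346.980333… → ⌈·⌉ = 1347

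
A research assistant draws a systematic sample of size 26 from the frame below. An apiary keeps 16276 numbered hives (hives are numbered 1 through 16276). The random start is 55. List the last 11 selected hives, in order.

k = N/n = 16276/26 = 626
16th selection = 55 + 15×626 = 9445
17th: 9445 + 626 = 10071
18th: 10071 + 626 = 10697
19th: 10697 + 626 = 11323
20th: 11323 + 626 = 11949
21st: 11949 + 626 = 12575
22nd: 12575 + 626 = 13201
23rd: 13201 + 626 = 13827
24th: 13827 + 626 = 14453
25th: 14453 + 626 = 15079
26th: 15079 + 626 = 15705

9445, 10071, 10697, 11323, 11949, 12575, 13201, 13827, 14453, 15079, 15705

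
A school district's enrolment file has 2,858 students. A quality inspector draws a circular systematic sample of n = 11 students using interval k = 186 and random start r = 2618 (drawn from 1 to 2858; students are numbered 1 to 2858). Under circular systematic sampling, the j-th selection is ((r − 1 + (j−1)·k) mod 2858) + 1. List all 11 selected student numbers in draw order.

2618, 2804, 132, 318, 504, 690, 876, 1062, 1248, 1434, 1620

Selection 1: 2618
Selection 2: 2618 + 186 = 2804
Selection 3: 2804 + 186 = 2990 → 2990 − 2858 = 132
Selection 4: 132 + 186 = 318
Selection 5: 318 + 186 = 504
Selection 6: 504 + 186 = 690
Selection 7: 690 + 186 = 876
Selection 8: 876 + 186 = 1062
Selection 9: 1062 + 186 = 1248
Selection 10: 1248 + 186 = 1434
Selection 11: 1434 + 186 = 1620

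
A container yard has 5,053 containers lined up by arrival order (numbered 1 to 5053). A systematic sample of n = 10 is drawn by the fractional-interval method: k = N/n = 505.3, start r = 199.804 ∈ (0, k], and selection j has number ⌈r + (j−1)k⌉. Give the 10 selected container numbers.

j=1: r + 0k = 199.804 → ⌈·⌉ = 200
j=2: r + 1k = 705.104 → ⌈·⌉ = 706
j=3: r + 2k = 1210.404 → ⌈·⌉ = 1211
j=4: r + 3k = 1715.704 → ⌈·⌉ = 1716
j=5: r + 4k = 2221.004 → ⌈·⌉ = 2222
j=6: r + 5k = 2726.304 → ⌈·⌉ = 2727
j=7: r + 6k = 3231.604 → ⌈·⌉ = 3232
j=8: r + 7k = 3736.904 → ⌈·⌉ = 3737
j=9: r + 8k = 4242.204 → ⌈·⌉ = 4243
j=10: r + 9k = 4747.504 → ⌈·⌉ = 4748

200, 706, 1211, 1716, 2222, 2727, 3232, 3737, 4243, 4748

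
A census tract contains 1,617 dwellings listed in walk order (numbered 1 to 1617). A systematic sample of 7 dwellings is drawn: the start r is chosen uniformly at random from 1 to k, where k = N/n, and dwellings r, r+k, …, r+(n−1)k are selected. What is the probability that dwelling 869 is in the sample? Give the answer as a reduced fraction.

k = 1617/7 = 231.
Dwelling 869 is selected iff r ≡ 869 (mod 231); exactly one such r in {1,…,231}.
Inclusion probability = 1/231.

1/231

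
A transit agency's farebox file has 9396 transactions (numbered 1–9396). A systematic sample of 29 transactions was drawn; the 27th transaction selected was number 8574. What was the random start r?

k = 9396/29 = 324
r = 8574 − (27−1)×324 = 8574 − 8424 = 150

150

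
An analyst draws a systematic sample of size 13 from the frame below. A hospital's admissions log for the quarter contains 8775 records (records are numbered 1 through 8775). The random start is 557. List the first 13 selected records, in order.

k = N/n = 8775/13 = 675
record 1: 557
record 2: 557 + 675 = 1232
record 3: 1232 + 675 = 1907
record 4: 1907 + 675 = 2582
record 5: 2582 + 675 = 3257
record 6: 3257 + 675 = 3932
record 7: 3932 + 675 = 4607
record 8: 4607 + 675 = 5282
record 9: 5282 + 675 = 5957
record 10: 5957 + 675 = 6632
record 11: 6632 + 675 = 7307
record 12: 7307 + 675 = 7982
record 13: 7982 + 675 = 8657

557, 1232, 1907, 2582, 3257, 3932, 4607, 5282, 5957, 6632, 7307, 7982, 8657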